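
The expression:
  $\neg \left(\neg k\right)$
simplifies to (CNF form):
$k$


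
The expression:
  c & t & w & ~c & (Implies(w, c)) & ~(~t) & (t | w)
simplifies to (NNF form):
False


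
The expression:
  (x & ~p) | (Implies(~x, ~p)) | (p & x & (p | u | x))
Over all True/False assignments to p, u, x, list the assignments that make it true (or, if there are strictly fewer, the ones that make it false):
is false only for:
  p=True, u=False, x=False;
  p=True, u=True, x=False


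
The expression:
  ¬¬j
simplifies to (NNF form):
j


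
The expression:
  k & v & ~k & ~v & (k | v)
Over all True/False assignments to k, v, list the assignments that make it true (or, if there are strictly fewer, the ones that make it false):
is never true.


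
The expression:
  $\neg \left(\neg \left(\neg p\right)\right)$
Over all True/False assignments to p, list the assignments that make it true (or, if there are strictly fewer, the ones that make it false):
is true only for:
  p=False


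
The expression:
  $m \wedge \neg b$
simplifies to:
$m \wedge \neg b$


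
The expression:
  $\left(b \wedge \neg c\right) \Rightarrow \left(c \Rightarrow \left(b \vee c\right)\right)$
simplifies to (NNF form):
$\text{True}$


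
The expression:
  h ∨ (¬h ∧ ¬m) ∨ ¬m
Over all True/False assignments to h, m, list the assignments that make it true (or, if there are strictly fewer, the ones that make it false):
is false only for:
  h=False, m=True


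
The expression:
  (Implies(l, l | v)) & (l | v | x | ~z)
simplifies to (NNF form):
l | v | x | ~z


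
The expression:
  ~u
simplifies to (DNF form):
~u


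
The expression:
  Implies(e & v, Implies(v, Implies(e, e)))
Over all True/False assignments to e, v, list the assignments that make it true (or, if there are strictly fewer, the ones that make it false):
is always true.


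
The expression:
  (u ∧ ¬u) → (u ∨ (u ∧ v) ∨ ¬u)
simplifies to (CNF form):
True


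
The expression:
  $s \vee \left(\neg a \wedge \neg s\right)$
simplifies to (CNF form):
$s \vee \neg a$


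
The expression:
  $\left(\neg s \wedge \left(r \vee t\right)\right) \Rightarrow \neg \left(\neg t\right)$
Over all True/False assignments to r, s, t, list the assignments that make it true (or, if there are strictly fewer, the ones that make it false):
is false only for:
  r=True, s=False, t=False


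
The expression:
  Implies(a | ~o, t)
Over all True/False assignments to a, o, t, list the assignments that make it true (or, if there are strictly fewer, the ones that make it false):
is false only for:
  a=False, o=False, t=False;
  a=True, o=False, t=False;
  a=True, o=True, t=False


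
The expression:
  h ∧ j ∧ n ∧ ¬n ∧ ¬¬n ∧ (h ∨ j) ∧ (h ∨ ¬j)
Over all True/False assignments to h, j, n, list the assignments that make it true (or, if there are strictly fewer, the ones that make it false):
is never true.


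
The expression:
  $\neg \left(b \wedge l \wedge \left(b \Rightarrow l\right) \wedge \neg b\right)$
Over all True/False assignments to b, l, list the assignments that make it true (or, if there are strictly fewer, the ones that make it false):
is always true.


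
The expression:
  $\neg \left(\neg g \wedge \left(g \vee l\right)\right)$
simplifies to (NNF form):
$g \vee \neg l$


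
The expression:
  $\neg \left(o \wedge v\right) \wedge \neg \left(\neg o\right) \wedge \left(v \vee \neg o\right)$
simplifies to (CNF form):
$\text{False}$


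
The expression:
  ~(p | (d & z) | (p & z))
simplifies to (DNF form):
(~d & ~p) | (~p & ~z)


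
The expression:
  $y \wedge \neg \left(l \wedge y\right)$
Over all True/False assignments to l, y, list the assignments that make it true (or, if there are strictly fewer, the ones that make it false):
is true only for:
  l=False, y=True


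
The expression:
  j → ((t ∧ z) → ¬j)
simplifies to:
¬j ∨ ¬t ∨ ¬z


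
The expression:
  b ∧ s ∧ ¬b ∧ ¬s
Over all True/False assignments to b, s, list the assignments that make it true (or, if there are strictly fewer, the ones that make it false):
is never true.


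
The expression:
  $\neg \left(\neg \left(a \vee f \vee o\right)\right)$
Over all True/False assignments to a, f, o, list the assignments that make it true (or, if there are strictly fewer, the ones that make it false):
is false only for:
  a=False, f=False, o=False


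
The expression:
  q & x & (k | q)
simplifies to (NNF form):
q & x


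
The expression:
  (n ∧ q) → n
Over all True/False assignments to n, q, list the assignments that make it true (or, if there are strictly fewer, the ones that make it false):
is always true.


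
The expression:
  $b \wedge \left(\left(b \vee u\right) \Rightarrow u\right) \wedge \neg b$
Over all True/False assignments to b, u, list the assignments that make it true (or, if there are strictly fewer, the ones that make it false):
is never true.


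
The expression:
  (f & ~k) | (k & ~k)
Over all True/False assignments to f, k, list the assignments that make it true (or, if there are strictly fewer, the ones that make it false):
is true only for:
  f=True, k=False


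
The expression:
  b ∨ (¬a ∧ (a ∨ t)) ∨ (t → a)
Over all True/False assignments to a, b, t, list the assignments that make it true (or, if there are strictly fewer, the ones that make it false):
is always true.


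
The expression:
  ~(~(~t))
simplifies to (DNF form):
~t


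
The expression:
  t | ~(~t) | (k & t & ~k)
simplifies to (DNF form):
t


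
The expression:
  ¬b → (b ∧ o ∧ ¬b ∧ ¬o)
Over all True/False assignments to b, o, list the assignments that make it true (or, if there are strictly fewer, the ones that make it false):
is true only for:
  b=True, o=False;
  b=True, o=True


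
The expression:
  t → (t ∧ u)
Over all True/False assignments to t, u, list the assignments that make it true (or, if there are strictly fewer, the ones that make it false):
is false only for:
  t=True, u=False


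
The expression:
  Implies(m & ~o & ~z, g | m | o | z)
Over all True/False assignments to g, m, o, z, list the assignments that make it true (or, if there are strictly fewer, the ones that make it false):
is always true.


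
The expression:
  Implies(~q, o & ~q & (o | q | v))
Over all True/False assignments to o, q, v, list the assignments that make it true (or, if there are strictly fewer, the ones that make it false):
is false only for:
  o=False, q=False, v=False;
  o=False, q=False, v=True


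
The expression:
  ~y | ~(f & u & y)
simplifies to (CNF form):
~f | ~u | ~y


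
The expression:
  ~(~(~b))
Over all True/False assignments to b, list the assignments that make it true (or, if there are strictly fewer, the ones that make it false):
is true only for:
  b=False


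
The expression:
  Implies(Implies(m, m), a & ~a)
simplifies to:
False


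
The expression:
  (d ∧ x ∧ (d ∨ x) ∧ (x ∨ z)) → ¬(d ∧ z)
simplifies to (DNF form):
¬d ∨ ¬x ∨ ¬z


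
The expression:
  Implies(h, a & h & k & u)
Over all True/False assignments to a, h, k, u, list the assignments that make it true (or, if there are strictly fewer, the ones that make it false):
is false only for:
  a=False, h=True, k=False, u=False;
  a=False, h=True, k=False, u=True;
  a=False, h=True, k=True, u=False;
  a=False, h=True, k=True, u=True;
  a=True, h=True, k=False, u=False;
  a=True, h=True, k=False, u=True;
  a=True, h=True, k=True, u=False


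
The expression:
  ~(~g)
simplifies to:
g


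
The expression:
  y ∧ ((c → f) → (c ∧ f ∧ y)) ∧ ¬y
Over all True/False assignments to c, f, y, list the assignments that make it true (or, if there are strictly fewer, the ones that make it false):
is never true.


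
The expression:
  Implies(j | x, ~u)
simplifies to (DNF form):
~u | (~j & ~x)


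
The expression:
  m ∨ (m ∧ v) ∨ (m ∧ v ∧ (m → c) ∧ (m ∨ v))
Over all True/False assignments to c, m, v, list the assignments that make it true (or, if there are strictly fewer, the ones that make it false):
is true only for:
  c=False, m=True, v=False;
  c=False, m=True, v=True;
  c=True, m=True, v=False;
  c=True, m=True, v=True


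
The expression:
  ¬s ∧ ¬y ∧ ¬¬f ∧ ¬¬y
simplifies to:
False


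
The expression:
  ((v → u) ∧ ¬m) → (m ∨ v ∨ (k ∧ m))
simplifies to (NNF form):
m ∨ v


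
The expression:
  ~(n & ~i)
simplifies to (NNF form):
i | ~n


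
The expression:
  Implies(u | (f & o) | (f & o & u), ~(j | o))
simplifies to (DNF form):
(~f & ~u) | (~j & ~o) | (~o & ~u)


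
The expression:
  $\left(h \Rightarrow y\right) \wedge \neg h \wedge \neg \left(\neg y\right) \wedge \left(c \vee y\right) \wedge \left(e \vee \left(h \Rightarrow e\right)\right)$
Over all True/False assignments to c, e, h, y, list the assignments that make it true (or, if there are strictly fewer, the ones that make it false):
is true only for:
  c=False, e=False, h=False, y=True;
  c=False, e=True, h=False, y=True;
  c=True, e=False, h=False, y=True;
  c=True, e=True, h=False, y=True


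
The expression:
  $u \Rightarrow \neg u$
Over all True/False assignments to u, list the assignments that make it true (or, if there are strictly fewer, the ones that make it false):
is true only for:
  u=False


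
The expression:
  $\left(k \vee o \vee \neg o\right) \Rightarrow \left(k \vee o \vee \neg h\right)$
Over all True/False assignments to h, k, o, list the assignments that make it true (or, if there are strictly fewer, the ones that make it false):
is false only for:
  h=True, k=False, o=False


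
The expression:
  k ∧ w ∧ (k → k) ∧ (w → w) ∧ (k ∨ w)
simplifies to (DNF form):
k ∧ w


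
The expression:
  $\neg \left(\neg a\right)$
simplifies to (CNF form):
$a$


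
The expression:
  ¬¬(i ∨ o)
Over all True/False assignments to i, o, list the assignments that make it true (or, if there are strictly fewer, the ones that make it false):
is false only for:
  i=False, o=False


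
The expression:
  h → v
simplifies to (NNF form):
v ∨ ¬h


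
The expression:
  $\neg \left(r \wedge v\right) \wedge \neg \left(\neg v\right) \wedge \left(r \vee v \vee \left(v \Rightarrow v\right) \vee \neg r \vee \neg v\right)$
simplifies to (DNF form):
$v \wedge \neg r$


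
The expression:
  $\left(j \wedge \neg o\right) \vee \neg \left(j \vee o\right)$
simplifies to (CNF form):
$\neg o$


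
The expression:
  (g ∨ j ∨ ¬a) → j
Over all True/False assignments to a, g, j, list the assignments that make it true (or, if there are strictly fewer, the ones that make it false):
is false only for:
  a=False, g=False, j=False;
  a=False, g=True, j=False;
  a=True, g=True, j=False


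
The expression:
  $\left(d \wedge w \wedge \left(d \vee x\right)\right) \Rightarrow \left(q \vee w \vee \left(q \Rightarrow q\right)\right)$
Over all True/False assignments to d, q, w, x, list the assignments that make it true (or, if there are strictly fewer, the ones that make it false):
is always true.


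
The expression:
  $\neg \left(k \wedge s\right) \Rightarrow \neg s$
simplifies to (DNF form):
$k \vee \neg s$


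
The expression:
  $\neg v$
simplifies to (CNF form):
$\neg v$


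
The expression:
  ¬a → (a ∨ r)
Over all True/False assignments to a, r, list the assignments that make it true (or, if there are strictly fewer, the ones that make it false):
is false only for:
  a=False, r=False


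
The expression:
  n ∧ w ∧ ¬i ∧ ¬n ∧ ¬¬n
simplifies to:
False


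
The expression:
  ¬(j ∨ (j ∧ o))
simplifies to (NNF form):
¬j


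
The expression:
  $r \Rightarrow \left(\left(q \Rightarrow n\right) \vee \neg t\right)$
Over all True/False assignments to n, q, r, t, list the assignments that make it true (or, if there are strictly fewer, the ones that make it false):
is false only for:
  n=False, q=True, r=True, t=True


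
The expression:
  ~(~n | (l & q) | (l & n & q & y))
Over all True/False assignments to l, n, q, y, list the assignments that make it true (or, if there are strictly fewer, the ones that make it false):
is true only for:
  l=False, n=True, q=False, y=False;
  l=False, n=True, q=False, y=True;
  l=False, n=True, q=True, y=False;
  l=False, n=True, q=True, y=True;
  l=True, n=True, q=False, y=False;
  l=True, n=True, q=False, y=True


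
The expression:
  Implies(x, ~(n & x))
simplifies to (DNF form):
~n | ~x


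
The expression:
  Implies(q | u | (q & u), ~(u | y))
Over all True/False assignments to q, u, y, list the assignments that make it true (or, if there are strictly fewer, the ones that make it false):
is true only for:
  q=False, u=False, y=False;
  q=False, u=False, y=True;
  q=True, u=False, y=False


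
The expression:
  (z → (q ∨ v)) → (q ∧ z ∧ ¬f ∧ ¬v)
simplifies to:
z ∧ ¬v ∧ (¬f ∨ ¬q)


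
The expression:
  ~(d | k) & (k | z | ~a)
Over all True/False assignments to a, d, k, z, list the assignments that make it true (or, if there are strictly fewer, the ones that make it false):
is true only for:
  a=False, d=False, k=False, z=False;
  a=False, d=False, k=False, z=True;
  a=True, d=False, k=False, z=True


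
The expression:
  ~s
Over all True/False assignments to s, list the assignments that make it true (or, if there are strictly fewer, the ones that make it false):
is true only for:
  s=False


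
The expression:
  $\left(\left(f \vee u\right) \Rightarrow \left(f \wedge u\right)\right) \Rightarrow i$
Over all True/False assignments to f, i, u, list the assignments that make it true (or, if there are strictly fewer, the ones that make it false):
is false only for:
  f=False, i=False, u=False;
  f=True, i=False, u=True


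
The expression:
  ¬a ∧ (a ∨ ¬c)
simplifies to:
¬a ∧ ¬c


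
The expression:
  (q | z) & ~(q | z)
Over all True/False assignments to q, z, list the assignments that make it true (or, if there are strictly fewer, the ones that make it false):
is never true.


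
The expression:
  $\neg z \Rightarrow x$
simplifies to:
$x \vee z$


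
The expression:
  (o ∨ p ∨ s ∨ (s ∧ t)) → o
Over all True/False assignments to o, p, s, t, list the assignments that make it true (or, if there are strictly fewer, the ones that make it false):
is false only for:
  o=False, p=False, s=True, t=False;
  o=False, p=False, s=True, t=True;
  o=False, p=True, s=False, t=False;
  o=False, p=True, s=False, t=True;
  o=False, p=True, s=True, t=False;
  o=False, p=True, s=True, t=True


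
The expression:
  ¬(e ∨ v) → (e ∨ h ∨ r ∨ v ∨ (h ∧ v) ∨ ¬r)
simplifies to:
True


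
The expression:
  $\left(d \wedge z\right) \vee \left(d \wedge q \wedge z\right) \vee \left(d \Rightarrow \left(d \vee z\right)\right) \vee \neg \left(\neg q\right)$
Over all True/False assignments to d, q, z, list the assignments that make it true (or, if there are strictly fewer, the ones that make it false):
is always true.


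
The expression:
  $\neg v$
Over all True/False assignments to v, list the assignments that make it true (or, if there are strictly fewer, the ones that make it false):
is true only for:
  v=False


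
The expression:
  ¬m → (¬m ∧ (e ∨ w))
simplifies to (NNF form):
e ∨ m ∨ w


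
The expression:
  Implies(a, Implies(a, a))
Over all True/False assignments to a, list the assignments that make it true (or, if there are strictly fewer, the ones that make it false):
is always true.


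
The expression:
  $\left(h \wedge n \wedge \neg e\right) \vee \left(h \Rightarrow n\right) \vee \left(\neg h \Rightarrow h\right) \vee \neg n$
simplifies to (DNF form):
$\text{True}$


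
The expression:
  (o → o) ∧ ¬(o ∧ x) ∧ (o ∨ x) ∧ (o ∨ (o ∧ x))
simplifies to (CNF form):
o ∧ ¬x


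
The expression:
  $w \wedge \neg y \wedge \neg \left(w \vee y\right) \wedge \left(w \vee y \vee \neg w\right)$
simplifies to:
$\text{False}$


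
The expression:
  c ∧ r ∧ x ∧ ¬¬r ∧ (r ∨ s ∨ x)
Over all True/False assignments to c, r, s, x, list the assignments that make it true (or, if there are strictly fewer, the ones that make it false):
is true only for:
  c=True, r=True, s=False, x=True;
  c=True, r=True, s=True, x=True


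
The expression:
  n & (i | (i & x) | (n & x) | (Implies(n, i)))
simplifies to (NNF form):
n & (i | x)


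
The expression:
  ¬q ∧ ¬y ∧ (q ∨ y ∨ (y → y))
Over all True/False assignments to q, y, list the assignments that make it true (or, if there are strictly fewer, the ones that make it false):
is true only for:
  q=False, y=False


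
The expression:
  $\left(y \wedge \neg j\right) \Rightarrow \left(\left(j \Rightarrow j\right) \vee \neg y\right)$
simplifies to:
$\text{True}$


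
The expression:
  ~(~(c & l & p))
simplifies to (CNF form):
c & l & p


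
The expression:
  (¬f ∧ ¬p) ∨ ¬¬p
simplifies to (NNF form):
p ∨ ¬f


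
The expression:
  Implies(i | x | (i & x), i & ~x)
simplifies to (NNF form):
~x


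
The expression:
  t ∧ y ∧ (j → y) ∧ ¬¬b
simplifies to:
b ∧ t ∧ y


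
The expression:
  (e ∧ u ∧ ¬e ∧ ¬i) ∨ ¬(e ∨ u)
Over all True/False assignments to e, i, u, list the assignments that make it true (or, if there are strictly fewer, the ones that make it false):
is true only for:
  e=False, i=False, u=False;
  e=False, i=True, u=False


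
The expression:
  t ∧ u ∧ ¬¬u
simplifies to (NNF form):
t ∧ u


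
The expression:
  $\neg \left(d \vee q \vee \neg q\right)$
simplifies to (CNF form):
$\text{False}$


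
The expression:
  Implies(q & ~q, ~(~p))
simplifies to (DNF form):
True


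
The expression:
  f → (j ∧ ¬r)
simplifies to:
(j ∧ ¬r) ∨ ¬f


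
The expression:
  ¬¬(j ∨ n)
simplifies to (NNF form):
j ∨ n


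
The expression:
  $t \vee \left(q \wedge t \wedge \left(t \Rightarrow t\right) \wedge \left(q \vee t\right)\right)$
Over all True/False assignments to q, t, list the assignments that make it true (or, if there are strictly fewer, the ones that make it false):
is true only for:
  q=False, t=True;
  q=True, t=True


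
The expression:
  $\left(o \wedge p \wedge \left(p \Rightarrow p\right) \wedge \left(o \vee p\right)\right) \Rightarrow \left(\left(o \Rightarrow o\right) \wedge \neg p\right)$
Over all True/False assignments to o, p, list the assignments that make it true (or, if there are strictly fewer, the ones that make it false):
is false only for:
  o=True, p=True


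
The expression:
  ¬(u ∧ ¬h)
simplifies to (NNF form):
h ∨ ¬u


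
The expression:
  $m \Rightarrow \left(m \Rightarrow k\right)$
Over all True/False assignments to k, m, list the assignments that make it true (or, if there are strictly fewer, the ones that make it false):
is false only for:
  k=False, m=True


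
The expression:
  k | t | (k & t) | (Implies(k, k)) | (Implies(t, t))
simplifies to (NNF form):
True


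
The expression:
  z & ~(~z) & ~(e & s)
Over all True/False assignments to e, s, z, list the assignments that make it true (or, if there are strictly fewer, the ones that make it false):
is true only for:
  e=False, s=False, z=True;
  e=False, s=True, z=True;
  e=True, s=False, z=True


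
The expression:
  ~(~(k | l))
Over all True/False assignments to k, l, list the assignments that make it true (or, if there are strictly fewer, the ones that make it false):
is false only for:
  k=False, l=False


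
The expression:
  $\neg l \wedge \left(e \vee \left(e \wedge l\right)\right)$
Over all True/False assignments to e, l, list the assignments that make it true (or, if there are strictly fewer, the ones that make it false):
is true only for:
  e=True, l=False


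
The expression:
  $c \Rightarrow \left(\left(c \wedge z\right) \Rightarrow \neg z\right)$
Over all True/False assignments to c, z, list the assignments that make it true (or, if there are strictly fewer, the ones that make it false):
is false only for:
  c=True, z=True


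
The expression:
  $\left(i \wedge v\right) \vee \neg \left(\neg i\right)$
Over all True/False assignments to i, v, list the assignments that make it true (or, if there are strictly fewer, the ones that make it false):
is true only for:
  i=True, v=False;
  i=True, v=True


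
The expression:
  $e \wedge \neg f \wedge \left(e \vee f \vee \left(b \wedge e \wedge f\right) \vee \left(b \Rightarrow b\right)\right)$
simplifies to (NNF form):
$e \wedge \neg f$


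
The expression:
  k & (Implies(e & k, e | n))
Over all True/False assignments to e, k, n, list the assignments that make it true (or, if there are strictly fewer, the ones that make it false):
is true only for:
  e=False, k=True, n=False;
  e=False, k=True, n=True;
  e=True, k=True, n=False;
  e=True, k=True, n=True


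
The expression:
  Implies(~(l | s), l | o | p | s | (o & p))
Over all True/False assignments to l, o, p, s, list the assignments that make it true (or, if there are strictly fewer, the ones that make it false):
is false only for:
  l=False, o=False, p=False, s=False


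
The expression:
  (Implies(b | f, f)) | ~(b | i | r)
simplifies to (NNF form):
f | ~b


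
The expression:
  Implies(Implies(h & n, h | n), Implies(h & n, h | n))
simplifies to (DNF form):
True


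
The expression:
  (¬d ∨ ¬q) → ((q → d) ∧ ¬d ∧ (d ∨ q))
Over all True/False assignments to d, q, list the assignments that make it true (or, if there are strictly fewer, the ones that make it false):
is true only for:
  d=True, q=True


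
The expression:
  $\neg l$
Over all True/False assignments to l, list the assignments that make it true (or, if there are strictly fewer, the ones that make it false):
is true only for:
  l=False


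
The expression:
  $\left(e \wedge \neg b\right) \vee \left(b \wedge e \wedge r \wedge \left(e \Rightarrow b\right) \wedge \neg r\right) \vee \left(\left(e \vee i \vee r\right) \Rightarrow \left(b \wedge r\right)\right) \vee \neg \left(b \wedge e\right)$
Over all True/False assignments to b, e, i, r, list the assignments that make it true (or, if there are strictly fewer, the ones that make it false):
is false only for:
  b=True, e=True, i=False, r=False;
  b=True, e=True, i=True, r=False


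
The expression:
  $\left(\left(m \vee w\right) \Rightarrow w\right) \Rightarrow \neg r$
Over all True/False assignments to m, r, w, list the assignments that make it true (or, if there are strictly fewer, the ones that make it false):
is false only for:
  m=False, r=True, w=False;
  m=False, r=True, w=True;
  m=True, r=True, w=True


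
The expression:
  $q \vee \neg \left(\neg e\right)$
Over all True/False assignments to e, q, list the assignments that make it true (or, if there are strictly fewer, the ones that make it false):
is false only for:
  e=False, q=False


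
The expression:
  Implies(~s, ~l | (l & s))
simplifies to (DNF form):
s | ~l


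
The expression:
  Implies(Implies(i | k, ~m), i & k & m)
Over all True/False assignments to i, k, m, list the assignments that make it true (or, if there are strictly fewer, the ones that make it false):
is true only for:
  i=False, k=True, m=True;
  i=True, k=False, m=True;
  i=True, k=True, m=True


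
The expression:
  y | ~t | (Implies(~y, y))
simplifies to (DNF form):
y | ~t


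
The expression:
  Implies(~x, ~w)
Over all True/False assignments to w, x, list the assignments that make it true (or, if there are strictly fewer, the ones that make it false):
is false only for:
  w=True, x=False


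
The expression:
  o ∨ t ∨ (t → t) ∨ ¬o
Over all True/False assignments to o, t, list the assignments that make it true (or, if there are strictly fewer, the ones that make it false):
is always true.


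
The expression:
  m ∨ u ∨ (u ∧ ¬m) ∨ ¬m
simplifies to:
True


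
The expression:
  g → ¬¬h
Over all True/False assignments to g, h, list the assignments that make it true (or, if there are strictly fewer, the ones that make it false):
is false only for:
  g=True, h=False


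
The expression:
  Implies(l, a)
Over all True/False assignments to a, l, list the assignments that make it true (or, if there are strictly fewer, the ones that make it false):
is false only for:
  a=False, l=True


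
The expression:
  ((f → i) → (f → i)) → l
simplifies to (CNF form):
l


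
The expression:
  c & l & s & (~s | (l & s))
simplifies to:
c & l & s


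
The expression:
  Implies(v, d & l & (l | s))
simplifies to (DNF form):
~v | (d & l)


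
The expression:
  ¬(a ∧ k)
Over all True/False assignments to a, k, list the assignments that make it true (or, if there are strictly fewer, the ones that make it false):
is false only for:
  a=True, k=True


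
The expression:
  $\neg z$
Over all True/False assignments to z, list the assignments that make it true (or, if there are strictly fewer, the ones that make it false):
is true only for:
  z=False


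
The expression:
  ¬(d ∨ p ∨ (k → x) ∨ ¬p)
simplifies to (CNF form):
False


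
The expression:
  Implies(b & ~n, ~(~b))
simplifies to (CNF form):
True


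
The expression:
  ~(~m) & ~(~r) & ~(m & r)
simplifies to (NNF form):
False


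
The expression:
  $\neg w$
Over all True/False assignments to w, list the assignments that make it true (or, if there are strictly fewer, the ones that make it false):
is true only for:
  w=False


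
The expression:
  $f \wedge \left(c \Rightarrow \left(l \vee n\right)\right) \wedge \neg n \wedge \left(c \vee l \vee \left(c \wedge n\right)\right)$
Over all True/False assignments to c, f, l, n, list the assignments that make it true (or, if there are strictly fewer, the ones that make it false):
is true only for:
  c=False, f=True, l=True, n=False;
  c=True, f=True, l=True, n=False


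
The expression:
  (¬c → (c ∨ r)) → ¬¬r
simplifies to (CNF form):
r ∨ ¬c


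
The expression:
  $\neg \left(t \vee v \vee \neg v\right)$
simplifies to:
$\text{False}$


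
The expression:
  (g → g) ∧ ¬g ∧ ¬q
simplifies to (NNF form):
¬g ∧ ¬q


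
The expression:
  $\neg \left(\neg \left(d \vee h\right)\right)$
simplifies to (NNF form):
$d \vee h$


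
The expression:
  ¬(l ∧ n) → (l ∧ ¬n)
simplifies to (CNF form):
l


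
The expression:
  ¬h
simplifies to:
¬h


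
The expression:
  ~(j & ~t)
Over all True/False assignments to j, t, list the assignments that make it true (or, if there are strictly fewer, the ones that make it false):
is false only for:
  j=True, t=False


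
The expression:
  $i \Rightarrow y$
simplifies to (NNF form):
$y \vee \neg i$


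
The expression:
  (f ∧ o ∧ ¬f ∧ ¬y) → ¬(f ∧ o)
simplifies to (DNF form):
True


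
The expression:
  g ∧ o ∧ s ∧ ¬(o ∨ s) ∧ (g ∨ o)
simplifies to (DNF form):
False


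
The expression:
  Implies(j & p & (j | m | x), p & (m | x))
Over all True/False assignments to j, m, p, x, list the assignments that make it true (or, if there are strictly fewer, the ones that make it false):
is false only for:
  j=True, m=False, p=True, x=False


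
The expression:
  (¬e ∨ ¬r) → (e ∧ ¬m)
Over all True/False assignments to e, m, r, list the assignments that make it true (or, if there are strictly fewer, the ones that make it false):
is true only for:
  e=True, m=False, r=False;
  e=True, m=False, r=True;
  e=True, m=True, r=True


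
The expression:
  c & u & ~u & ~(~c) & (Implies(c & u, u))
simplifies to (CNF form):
False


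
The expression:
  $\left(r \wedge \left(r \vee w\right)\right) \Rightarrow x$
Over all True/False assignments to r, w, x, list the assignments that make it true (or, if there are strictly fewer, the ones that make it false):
is false only for:
  r=True, w=False, x=False;
  r=True, w=True, x=False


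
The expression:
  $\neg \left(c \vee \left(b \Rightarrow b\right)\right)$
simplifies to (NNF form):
$\text{False}$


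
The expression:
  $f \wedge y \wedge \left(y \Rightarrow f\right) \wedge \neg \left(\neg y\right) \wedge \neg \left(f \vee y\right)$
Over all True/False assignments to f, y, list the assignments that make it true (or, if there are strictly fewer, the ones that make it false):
is never true.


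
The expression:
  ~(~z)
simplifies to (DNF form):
z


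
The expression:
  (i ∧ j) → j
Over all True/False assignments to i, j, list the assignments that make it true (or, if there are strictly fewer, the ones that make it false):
is always true.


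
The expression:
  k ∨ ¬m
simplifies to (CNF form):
k ∨ ¬m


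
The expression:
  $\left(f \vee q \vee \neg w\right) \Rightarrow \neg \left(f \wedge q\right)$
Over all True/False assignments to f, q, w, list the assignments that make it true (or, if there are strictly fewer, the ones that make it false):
is false only for:
  f=True, q=True, w=False;
  f=True, q=True, w=True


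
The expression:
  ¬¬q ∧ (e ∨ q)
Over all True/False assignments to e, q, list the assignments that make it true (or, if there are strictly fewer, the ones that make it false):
is true only for:
  e=False, q=True;
  e=True, q=True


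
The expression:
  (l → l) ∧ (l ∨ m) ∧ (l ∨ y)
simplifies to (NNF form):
l ∨ (m ∧ y)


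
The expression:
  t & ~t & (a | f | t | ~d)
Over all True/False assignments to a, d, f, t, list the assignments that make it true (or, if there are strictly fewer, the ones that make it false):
is never true.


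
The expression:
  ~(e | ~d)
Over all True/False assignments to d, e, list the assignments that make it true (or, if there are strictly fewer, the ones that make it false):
is true only for:
  d=True, e=False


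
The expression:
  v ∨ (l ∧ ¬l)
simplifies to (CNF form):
v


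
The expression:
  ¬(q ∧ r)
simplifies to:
¬q ∨ ¬r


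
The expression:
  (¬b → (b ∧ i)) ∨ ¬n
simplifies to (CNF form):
b ∨ ¬n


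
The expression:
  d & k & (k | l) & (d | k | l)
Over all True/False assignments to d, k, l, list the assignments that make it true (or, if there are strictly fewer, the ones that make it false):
is true only for:
  d=True, k=True, l=False;
  d=True, k=True, l=True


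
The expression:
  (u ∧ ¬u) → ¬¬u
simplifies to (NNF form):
True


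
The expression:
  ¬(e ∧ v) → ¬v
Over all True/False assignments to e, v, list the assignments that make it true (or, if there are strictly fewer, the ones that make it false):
is false only for:
  e=False, v=True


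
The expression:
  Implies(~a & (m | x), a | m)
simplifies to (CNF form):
a | m | ~x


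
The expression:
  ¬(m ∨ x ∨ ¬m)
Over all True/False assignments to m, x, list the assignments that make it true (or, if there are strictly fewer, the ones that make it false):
is never true.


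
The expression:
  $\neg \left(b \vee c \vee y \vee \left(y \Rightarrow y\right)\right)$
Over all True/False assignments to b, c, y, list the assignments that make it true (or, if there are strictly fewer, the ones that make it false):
is never true.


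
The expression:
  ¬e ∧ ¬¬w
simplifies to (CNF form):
w ∧ ¬e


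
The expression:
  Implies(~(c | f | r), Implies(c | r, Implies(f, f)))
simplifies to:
True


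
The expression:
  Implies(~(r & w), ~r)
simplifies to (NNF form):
w | ~r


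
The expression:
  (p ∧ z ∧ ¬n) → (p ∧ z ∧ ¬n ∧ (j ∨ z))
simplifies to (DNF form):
True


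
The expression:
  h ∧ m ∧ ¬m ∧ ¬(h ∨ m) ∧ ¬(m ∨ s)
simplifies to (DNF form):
False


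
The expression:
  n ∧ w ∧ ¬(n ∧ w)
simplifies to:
False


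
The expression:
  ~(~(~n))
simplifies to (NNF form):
~n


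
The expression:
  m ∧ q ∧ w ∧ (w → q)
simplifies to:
m ∧ q ∧ w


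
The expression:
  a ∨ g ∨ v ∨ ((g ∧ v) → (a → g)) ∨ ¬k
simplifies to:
True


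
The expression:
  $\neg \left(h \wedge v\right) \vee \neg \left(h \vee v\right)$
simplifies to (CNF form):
$\neg h \vee \neg v$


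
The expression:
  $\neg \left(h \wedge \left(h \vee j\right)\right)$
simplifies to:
$\neg h$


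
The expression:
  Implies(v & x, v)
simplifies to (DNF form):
True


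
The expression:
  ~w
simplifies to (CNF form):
~w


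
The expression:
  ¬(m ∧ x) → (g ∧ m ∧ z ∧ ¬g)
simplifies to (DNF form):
m ∧ x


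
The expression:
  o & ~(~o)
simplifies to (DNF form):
o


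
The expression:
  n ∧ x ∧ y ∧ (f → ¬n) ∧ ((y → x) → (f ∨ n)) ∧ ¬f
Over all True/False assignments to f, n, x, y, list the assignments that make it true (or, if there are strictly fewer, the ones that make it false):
is true only for:
  f=False, n=True, x=True, y=True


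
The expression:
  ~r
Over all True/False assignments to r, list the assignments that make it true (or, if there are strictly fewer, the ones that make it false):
is true only for:
  r=False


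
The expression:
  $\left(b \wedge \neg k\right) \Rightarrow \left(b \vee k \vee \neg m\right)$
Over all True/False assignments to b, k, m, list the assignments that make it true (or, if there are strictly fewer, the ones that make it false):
is always true.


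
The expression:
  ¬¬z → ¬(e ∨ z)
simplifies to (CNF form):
¬z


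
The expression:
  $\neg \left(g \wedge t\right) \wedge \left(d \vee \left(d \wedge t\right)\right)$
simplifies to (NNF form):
$d \wedge \left(\neg g \vee \neg t\right)$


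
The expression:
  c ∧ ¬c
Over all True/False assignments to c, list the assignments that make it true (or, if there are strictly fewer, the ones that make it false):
is never true.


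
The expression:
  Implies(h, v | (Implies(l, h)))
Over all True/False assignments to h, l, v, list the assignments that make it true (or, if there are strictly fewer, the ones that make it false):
is always true.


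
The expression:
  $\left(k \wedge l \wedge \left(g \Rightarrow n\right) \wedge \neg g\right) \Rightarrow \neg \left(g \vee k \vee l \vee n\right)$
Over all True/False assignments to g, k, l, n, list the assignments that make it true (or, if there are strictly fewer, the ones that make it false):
is false only for:
  g=False, k=True, l=True, n=False;
  g=False, k=True, l=True, n=True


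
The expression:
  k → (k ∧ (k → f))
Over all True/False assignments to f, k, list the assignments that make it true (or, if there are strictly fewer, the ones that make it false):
is false only for:
  f=False, k=True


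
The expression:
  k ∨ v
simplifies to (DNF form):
k ∨ v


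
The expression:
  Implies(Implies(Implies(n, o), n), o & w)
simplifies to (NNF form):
~n | (o & w)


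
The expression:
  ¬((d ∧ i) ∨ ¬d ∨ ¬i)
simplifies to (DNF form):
False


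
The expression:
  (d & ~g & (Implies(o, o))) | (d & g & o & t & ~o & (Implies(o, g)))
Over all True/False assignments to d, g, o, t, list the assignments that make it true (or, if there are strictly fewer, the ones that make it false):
is true only for:
  d=True, g=False, o=False, t=False;
  d=True, g=False, o=False, t=True;
  d=True, g=False, o=True, t=False;
  d=True, g=False, o=True, t=True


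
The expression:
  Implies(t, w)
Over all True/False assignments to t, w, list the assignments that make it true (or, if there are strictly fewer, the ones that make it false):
is false only for:
  t=True, w=False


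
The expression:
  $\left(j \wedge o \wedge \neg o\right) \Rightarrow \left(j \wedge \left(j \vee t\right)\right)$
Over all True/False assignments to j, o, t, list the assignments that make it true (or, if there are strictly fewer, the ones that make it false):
is always true.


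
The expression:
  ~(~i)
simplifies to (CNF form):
i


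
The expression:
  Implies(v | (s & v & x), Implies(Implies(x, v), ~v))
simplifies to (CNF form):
~v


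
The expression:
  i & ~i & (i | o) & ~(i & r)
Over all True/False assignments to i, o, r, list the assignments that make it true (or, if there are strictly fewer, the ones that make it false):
is never true.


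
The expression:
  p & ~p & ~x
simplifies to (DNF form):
False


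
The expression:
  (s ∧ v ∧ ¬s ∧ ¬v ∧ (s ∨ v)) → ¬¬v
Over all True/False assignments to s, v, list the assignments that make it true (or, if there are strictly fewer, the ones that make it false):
is always true.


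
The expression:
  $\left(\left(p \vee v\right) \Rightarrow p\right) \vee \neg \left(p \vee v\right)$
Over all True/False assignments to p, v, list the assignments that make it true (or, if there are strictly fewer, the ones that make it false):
is false only for:
  p=False, v=True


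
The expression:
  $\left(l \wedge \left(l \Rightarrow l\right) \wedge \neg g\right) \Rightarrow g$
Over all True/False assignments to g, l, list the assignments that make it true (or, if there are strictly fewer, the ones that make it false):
is false only for:
  g=False, l=True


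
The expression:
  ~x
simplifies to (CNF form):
~x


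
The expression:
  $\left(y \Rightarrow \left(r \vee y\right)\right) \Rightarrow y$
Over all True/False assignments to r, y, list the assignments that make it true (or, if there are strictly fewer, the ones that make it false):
is true only for:
  r=False, y=True;
  r=True, y=True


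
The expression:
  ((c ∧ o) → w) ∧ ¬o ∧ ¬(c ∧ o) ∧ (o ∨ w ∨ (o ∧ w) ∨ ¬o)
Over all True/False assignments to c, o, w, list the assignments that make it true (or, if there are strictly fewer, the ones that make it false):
is true only for:
  c=False, o=False, w=False;
  c=False, o=False, w=True;
  c=True, o=False, w=False;
  c=True, o=False, w=True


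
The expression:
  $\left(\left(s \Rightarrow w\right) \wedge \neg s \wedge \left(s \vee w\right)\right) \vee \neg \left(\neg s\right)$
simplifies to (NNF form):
$s \vee w$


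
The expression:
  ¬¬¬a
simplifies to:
¬a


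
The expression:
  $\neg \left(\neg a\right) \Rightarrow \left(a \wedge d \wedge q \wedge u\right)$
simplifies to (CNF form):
$\left(d \vee \neg a\right) \wedge \left(q \vee \neg a\right) \wedge \left(u \vee \neg a\right)$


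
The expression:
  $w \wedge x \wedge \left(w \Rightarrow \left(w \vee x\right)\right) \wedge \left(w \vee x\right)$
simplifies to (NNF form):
$w \wedge x$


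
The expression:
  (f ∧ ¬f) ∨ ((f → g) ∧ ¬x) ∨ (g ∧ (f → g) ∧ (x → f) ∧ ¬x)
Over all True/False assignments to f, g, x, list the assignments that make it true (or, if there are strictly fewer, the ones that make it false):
is true only for:
  f=False, g=False, x=False;
  f=False, g=True, x=False;
  f=True, g=True, x=False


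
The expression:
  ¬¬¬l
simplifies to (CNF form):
¬l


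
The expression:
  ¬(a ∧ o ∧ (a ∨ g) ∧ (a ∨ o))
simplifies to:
¬a ∨ ¬o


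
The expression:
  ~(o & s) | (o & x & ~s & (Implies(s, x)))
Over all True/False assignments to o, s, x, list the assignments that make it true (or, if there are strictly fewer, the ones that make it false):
is false only for:
  o=True, s=True, x=False;
  o=True, s=True, x=True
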